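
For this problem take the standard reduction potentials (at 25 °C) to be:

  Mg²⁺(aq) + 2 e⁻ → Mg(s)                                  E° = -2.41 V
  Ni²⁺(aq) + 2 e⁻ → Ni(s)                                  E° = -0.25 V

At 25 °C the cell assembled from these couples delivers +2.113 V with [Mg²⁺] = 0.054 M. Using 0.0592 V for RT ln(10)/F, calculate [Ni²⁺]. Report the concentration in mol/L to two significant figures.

0.0014 M

Ni²⁺/Ni is the cathode, Mg²⁺/Mg the anode: E°cell = +2.16 V, n = 2.
Overall reaction: Ni²⁺(aq) + Mg(s) → Ni(s) + Mg²⁺(aq); Q = [Mg²⁺]^1/[Ni²⁺]^1.
From E = E° − (0.0592/n) log Q: log Q = (E° − E)·n/0.0592 = (+2.16 − (+2.113))·2/0.0592 = 1.5878.
So 1·log[Ni²⁺] = 1·log(0.054) − log Q = -1.2676 − (1.5878) = -2.8554; [Ni²⁺] = 10^(-2.8554) ≈ 0.0014 M.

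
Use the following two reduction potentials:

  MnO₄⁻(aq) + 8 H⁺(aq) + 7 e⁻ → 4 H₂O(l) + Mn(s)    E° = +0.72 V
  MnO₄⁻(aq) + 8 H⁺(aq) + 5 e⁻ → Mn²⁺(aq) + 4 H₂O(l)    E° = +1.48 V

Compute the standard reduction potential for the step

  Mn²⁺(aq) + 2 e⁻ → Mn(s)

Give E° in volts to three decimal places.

Sequential free energies add, so n₃E°₃ = n₁E°₁ + n₂E°₂.
With n₃ = 7, and the known step contributing 5×(+1.48) V, the unknown satisfies 2·E° = 7×(+0.72) − 5×(+1.48) = -2.360.
E° = -2.360 / 2 = -1.180 V.

-1.180 V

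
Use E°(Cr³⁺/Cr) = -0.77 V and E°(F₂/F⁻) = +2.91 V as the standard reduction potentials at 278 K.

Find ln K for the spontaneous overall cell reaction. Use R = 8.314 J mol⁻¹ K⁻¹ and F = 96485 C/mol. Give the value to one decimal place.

921.7

Cathode: F₂/F⁻; anode: Cr³⁺/Cr. E°cell = (+2.91) − (-0.77) = +3.68 V, with n = 6.
ΔG° = −nFE° = −RT ln K, so ln K = nFE°/(RT) = (6)(96485)(+3.68) / ((8.314)(278)) = 921.731.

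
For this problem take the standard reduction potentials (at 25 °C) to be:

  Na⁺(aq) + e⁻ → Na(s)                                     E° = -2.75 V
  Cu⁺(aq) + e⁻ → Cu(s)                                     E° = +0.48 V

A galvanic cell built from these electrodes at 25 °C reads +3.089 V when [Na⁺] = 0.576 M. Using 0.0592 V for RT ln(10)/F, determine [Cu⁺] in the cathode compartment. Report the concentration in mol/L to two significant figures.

Cu⁺/Cu is the cathode, Na⁺/Na the anode: E°cell = +3.23 V, n = 1.
Overall reaction: Cu⁺(aq) + Na(s) → Cu(s) + Na⁺(aq); Q = [Na⁺]^1/[Cu⁺]^1.
From E = E° − (0.0592/n) log Q: log Q = (E° − E)·n/0.0592 = (+3.23 − (+3.089))·1/0.0592 = 2.3818.
So 1·log[Cu⁺] = 1·log(0.576) − log Q = -0.2396 − (2.3818) = -2.6214; [Cu⁺] = 10^(-2.6214) ≈ 0.0024 M.

0.0024 M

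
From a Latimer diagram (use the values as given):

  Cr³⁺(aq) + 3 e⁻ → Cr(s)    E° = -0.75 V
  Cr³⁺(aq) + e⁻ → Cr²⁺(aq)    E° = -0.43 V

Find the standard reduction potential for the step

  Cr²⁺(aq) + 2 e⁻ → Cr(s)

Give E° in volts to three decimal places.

-0.910 V

Sequential free energies add, so n₃E°₃ = n₁E°₁ + n₂E°₂.
With n₃ = 3, and the known step contributing 1×(-0.43) V, the unknown satisfies 2·E° = 3×(-0.75) − 1×(-0.43) = -1.820.
E° = -1.820 / 2 = -0.910 V.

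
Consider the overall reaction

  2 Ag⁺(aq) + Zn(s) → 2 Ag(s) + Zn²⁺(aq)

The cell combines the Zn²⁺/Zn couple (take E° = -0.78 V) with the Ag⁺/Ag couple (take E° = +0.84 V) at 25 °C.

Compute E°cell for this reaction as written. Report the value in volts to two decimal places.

The Ag⁺/Ag couple has the higher reduction potential, so it is the cathode; Zn²⁺/Zn is oxidised at the anode.
E°cell = E°(cathode) − E°(anode) = (+0.84) − (-0.78) = +1.62 V.
Since E°cell > 0, the reaction is spontaneous under standard conditions.

+1.62 V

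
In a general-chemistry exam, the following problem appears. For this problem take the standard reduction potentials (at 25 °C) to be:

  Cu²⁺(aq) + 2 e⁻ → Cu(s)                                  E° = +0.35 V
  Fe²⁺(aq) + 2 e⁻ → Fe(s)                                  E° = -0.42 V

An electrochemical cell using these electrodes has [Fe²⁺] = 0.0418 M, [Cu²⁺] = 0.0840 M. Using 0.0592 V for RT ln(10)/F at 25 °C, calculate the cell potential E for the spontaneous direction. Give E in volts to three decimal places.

Cu²⁺/Cu is the cathode (higher E°), Fe²⁺/Fe the anode: E°cell = +0.35 − (-0.42) = +0.77 V, n = 2.
Overall: Cu²⁺(aq) + Fe(s) → Cu(s) + Fe²⁺(aq)
Q = [Fe²⁺] / ([Cu²⁺]); log Q = -0.303.
E = E° − (0.0592/n) log Q = +0.77 − (0.0592/2)(-0.303) = +0.779 V.

+0.779 V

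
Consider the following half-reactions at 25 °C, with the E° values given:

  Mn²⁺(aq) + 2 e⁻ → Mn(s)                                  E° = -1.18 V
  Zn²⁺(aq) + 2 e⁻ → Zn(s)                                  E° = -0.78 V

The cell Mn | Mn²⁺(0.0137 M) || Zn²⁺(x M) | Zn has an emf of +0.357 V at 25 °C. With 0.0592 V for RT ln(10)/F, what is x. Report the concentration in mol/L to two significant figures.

Zn²⁺/Zn is the cathode, Mn²⁺/Mn the anode: E°cell = +0.40 V, n = 2.
Overall reaction: Zn²⁺(aq) + Mn(s) → Zn(s) + Mn²⁺(aq); Q = [Mn²⁺]^1/[Zn²⁺]^1.
From E = E° − (0.0592/n) log Q: log Q = (E° − E)·n/0.0592 = (+0.40 − (+0.357))·2/0.0592 = 1.4527.
So 1·log[Zn²⁺] = 1·log(0.0137) − log Q = -1.8633 − (1.4527) = -3.3160; [Zn²⁺] = 10^(-3.3160) ≈ 0.00048 M.

0.00048 M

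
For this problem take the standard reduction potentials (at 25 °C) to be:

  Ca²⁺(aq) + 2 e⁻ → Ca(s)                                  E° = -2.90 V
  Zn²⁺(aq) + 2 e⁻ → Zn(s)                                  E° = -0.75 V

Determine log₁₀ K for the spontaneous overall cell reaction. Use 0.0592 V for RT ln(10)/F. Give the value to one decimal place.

72.6

Cathode: Zn²⁺/Zn; anode: Ca²⁺/Ca. E°cell = +2.15 V, n = 2.
log K = nE°cell / 0.0592 = (2)(+2.15) / 0.0592 = 72.6.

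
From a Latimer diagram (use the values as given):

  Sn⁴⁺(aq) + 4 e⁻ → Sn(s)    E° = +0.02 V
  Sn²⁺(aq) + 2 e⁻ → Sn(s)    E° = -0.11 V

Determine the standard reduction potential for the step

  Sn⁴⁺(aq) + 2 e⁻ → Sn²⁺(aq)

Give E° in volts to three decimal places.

Sequential free energies add, so n₃E°₃ = n₁E°₁ + n₂E°₂.
With n₃ = 4, and the known step contributing 2×(-0.11) V, the unknown satisfies 2·E° = 4×(+0.02) − 2×(-0.11) = +0.300.
E° = +0.300 / 2 = +0.150 V.

+0.150 V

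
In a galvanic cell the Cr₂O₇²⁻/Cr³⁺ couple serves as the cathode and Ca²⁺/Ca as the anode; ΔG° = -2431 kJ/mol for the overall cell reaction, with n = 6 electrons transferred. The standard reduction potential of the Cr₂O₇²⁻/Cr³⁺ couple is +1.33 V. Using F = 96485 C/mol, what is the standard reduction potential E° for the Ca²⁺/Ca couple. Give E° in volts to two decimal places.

-2.87 V

E°cell = −ΔG°/(nF) = −(-2431×10³)/((6)(96485)) = +4.199 V.
Since Cr₂O₇²⁻/Cr³⁺ is the cathode and Ca²⁺/Ca the anode, E°cell = E°(Cr₂O₇²⁻/Cr³⁺) − E°(Ca²⁺/Ca).
So E°(Ca²⁺/Ca) = E°(Cr₂O₇²⁻/Cr³⁺) − E°cell = (+1.33) − (+4.199) = -2.87 V.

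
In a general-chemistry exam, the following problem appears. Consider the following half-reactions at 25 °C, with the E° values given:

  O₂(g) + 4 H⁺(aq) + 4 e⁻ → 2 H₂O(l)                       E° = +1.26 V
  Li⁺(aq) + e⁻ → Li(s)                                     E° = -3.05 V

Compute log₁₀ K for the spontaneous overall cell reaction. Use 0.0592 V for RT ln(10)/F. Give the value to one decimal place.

291.2

Cathode: O₂/H₂O; anode: Li⁺/Li. E°cell = +4.31 V, n = 4.
log K = nE°cell / 0.0592 = (4)(+4.31) / 0.0592 = 291.2.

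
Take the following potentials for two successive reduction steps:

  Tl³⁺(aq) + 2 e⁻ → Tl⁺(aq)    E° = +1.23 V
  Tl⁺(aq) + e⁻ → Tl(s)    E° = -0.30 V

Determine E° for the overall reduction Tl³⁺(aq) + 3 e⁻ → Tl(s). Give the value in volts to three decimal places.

Adding the free-energy changes (−nFE°) of the two steps gives −n₃FE°₃ = −n₁FE°₁ − n₂FE°₂.
E°₃ = (2×+1.23 + 1×-0.30) / 3 = (+2.160) / 3 = +0.720 V.

+0.720 V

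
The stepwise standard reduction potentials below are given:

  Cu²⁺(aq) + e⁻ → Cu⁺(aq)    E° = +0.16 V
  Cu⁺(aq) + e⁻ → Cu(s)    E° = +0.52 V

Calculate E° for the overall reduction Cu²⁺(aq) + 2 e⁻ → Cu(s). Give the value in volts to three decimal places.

Since ΔG° = −nFE° is additive over sequential reductions, n₃E°₃ = n₁E°₁ + n₂E°₂.
E°₃ = (1×+0.16 + 1×+0.52) / 2 = (+0.680) / 2 = +0.340 V.

+0.340 V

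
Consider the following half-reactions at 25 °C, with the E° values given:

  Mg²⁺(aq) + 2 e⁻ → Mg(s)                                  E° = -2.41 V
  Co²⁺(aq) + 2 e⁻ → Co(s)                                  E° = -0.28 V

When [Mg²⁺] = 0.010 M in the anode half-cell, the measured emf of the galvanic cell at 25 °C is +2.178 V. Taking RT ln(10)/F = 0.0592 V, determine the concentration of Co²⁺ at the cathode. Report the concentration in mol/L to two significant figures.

0.42 M

Co²⁺/Co is the cathode, Mg²⁺/Mg the anode: E°cell = +2.13 V, n = 2.
Overall reaction: Co²⁺(aq) + Mg(s) → Co(s) + Mg²⁺(aq); Q = [Mg²⁺]^1/[Co²⁺]^1.
From E = E° − (0.0592/n) log Q: log Q = (E° − E)·n/0.0592 = (+2.13 − (+2.178))·2/0.0592 = -1.6216.
So 1·log[Co²⁺] = 1·log(0.01) − log Q = -2.0000 − (-1.6216) = -0.3784; [Co²⁺] = 10^(-0.3784) ≈ 0.42 M.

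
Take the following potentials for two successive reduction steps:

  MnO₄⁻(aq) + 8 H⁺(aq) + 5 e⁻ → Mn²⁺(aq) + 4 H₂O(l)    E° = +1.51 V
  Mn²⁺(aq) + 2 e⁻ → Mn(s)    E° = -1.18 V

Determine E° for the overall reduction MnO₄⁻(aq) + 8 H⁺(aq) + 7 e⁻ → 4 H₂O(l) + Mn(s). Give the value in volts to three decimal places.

+0.741 V

Since ΔG° = −nFE° is additive over sequential reductions, n₃E°₃ = n₁E°₁ + n₂E°₂.
E°₃ = (5×+1.51 + 2×-1.18) / 7 = (+5.190) / 7 = +0.741 V.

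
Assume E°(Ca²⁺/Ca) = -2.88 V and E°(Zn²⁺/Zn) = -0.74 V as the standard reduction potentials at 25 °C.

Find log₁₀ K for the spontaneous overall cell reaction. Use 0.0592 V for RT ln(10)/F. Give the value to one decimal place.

72.3

Cathode: Zn²⁺/Zn; anode: Ca²⁺/Ca. E°cell = +2.14 V, n = 2.
log K = nE°cell / 0.0592 = (2)(+2.14) / 0.0592 = 72.3.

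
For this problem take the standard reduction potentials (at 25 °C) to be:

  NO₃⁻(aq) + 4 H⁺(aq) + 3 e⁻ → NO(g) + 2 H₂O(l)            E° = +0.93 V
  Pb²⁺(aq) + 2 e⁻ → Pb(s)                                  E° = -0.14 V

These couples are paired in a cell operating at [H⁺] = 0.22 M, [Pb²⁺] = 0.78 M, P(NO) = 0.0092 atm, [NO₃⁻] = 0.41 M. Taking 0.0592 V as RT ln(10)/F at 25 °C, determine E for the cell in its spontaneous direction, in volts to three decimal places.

+1.054 V

NO₃⁻/NO is the cathode (higher E°), Pb²⁺/Pb the anode: E°cell = +0.93 − (-0.14) = +1.07 V, n = 6.
Overall: 2 NO₃⁻(aq) + 8 H⁺(aq) + 3 Pb(s) → 2 NO(g) + 4 H₂O(l) + 3 Pb²⁺(aq)
Q = P(NO)^2·[Pb²⁺]^3 / ([NO₃⁻]^2·[H⁺]^8); log Q = 1.639.
E = E° − (0.0592/n) log Q = +1.07 − (0.0592/6)(1.639) = +1.054 V.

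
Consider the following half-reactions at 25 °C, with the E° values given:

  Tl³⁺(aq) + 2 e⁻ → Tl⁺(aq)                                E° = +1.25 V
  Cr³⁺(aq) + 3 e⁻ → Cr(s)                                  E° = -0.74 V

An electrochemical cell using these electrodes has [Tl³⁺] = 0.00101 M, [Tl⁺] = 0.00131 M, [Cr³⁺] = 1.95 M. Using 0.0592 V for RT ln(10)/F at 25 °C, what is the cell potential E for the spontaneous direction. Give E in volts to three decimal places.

Tl³⁺/Tl⁺ is the cathode (higher E°), Cr³⁺/Cr the anode: E°cell = +1.25 − (-0.74) = +1.99 V, n = 6.
Overall: 3 Tl³⁺(aq) + 2 Cr(s) → 3 Tl⁺(aq) + 2 Cr³⁺(aq)
Q = [Tl⁺]^3·[Cr³⁺]^2 / ([Tl³⁺]^3); log Q = 0.919.
E = E° − (0.0592/n) log Q = +1.99 − (0.0592/6)(0.919) = +1.981 V.

+1.981 V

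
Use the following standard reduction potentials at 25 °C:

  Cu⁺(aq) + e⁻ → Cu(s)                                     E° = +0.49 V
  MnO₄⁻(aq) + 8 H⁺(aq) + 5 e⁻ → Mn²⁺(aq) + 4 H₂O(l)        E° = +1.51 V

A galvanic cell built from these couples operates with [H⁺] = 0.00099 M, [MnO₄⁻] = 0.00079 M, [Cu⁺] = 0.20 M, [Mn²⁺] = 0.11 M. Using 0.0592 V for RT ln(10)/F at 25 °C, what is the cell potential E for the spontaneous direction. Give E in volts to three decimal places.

+0.751 V

MnO₄⁻/Mn²⁺ is the cathode (higher E°), Cu⁺/Cu the anode: E°cell = +1.51 − (+0.49) = +1.02 V, n = 5.
Overall: MnO₄⁻(aq) + 8 H⁺(aq) + 5 Cu(s) → Mn²⁺(aq) + 4 H₂O(l) + 5 Cu⁺(aq)
Q = [Mn²⁺]·[Cu⁺]^5 / ([MnO₄⁻]·[H⁺]^8); log Q = 22.684.
E = E° − (0.0592/n) log Q = +1.02 − (0.0592/5)(22.684) = +0.751 V.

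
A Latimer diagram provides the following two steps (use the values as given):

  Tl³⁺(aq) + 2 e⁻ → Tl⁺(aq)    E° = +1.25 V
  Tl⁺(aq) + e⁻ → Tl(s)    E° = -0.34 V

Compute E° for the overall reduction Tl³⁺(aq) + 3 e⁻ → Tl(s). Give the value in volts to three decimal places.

+0.720 V

Adding the free-energy changes (−nFE°) of the two steps gives −n₃FE°₃ = −n₁FE°₁ − n₂FE°₂.
E°₃ = (2×+1.25 + 1×-0.34) / 3 = (+2.160) / 3 = +0.720 V.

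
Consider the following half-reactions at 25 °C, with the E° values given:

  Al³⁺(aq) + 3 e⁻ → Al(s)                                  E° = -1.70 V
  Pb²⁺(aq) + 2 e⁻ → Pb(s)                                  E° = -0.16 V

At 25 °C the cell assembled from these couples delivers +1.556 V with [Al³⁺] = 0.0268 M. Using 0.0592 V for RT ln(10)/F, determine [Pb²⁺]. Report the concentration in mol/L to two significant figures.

0.31 M

Pb²⁺/Pb is the cathode, Al³⁺/Al the anode: E°cell = +1.54 V, n = 6.
Overall reaction: 3 Pb²⁺(aq) + 2 Al(s) → 3 Pb(s) + 2 Al³⁺(aq); Q = [Al³⁺]^2/[Pb²⁺]^3.
From E = E° − (0.0592/n) log Q: log Q = (E° − E)·n/0.0592 = (+1.54 − (+1.556))·6/0.0592 = -1.6216.
So 3·log[Pb²⁺] = 2·log(0.0268) − log Q = -3.1437 − (-1.6216) = -1.5221; log[Pb²⁺] = -1.5221 / 3 = -0.5074; [Pb²⁺] = 10^(-0.5074) ≈ 0.31 M.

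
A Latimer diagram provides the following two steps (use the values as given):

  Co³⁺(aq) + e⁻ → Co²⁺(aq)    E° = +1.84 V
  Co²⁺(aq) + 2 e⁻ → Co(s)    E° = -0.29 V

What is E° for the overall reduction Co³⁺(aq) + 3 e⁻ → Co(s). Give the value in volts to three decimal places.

+0.420 V

Since ΔG° = −nFE° is additive over sequential reductions, n₃E°₃ = n₁E°₁ + n₂E°₂.
E°₃ = (1×+1.84 + 2×-0.29) / 3 = (+1.260) / 3 = +0.420 V.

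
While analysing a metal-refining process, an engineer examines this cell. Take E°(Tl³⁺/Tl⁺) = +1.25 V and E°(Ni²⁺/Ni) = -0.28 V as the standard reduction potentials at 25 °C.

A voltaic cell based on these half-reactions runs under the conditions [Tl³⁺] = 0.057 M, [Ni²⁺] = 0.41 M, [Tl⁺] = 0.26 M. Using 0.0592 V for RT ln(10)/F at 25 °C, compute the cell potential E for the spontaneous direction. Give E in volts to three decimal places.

+1.522 V

Tl³⁺/Tl⁺ is the cathode (higher E°), Ni²⁺/Ni the anode: E°cell = +1.25 − (-0.28) = +1.53 V, n = 2.
Overall: Tl³⁺(aq) + Ni(s) → Tl⁺(aq) + Ni²⁺(aq)
Q = [Tl⁺]·[Ni²⁺] / ([Tl³⁺]); log Q = 0.272.
E = E° − (0.0592/n) log Q = +1.53 − (0.0592/2)(0.272) = +1.522 V.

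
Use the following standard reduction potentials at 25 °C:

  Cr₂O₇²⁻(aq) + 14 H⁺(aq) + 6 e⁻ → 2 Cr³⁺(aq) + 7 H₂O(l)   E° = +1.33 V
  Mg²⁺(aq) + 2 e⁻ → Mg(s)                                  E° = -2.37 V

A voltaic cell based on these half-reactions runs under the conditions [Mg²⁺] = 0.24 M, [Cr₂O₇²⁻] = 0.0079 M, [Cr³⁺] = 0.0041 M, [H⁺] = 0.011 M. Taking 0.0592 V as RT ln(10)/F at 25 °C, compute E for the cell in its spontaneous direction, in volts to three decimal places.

Cr₂O₇²⁻/Cr³⁺ is the cathode (higher E°), Mg²⁺/Mg the anode: E°cell = +1.33 − (-2.37) = +3.70 V, n = 6.
Overall: Cr₂O₇²⁻(aq) + 14 H⁺(aq) + 3 Mg(s) → 2 Cr³⁺(aq) + 7 H₂O(l) + 3 Mg²⁺(aq)
Q = [Cr³⁺]^2·[Mg²⁺]^3 / ([Cr₂O₇²⁻]·[H⁺]^14); log Q = 22.889.
E = E° − (0.0592/n) log Q = +3.70 − (0.0592/6)(22.889) = +3.474 V.

+3.474 V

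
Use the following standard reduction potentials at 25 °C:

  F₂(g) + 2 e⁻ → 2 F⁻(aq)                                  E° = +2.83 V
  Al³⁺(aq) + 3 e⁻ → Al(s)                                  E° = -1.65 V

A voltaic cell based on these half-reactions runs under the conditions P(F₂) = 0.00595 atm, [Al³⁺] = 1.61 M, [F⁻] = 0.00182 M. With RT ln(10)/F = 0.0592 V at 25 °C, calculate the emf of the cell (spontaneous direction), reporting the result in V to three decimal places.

+4.572 V

F₂/F⁻ is the cathode (higher E°), Al³⁺/Al the anode: E°cell = +2.83 − (-1.65) = +4.48 V, n = 6.
Overall: 3 F₂(g) + 2 Al(s) → 6 F⁻(aq) + 2 Al³⁺(aq)
Q = [F⁻]^6·[Al³⁺]^2 / (P(F₂)^3); log Q = -9.349.
E = E° − (0.0592/n) log Q = +4.48 − (0.0592/6)(-9.349) = +4.572 V.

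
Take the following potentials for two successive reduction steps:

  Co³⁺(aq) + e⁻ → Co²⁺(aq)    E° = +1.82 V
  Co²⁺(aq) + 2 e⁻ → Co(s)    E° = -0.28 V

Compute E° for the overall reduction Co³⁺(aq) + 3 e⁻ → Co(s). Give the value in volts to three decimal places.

Since ΔG° = −nFE° is additive over sequential reductions, n₃E°₃ = n₁E°₁ + n₂E°₂.
E°₃ = (1×+1.82 + 2×-0.28) / 3 = (+1.260) / 3 = +0.420 V.
E° values themselves are not directly additive — weighting by electron count is essential.

+0.420 V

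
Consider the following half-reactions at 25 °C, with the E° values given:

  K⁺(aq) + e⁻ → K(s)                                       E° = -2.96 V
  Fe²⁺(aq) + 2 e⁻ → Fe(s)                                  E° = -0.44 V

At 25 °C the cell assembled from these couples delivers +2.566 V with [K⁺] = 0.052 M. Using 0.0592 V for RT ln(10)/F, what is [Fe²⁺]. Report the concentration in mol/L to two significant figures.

0.097 M

Fe²⁺/Fe is the cathode, K⁺/K the anode: E°cell = +2.52 V, n = 2.
Overall reaction: Fe²⁺(aq) + 2 K(s) → Fe(s) + 2 K⁺(aq); Q = [K⁺]^2/[Fe²⁺]^1.
From E = E° − (0.0592/n) log Q: log Q = (E° − E)·n/0.0592 = (+2.52 − (+2.566))·2/0.0592 = -1.5541.
So 1·log[Fe²⁺] = 2·log(0.052) − log Q = -2.5680 − (-1.5541) = -1.0139; [Fe²⁺] = 10^(-1.0139) ≈ 0.097 M.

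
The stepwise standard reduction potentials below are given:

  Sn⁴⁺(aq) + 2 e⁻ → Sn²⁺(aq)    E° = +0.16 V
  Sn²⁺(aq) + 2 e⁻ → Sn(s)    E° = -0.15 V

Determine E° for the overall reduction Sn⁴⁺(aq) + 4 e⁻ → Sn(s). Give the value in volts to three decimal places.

Adding the free-energy changes (−nFE°) of the two steps gives −n₃FE°₃ = −n₁FE°₁ − n₂FE°₂.
E°₃ = (2×+0.16 + 2×-0.15) / 4 = (+0.020) / 4 = +0.005 V.

+0.005 V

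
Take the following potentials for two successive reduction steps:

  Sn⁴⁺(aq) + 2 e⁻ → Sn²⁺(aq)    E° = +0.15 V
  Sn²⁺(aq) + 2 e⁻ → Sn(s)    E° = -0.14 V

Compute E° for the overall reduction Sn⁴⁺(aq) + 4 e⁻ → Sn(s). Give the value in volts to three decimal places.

Adding the free-energy changes (−nFE°) of the two steps gives −n₃FE°₃ = −n₁FE°₁ − n₂FE°₂.
E°₃ = (2×+0.15 + 2×-0.14) / 4 = (+0.020) / 4 = +0.005 V.

+0.005 V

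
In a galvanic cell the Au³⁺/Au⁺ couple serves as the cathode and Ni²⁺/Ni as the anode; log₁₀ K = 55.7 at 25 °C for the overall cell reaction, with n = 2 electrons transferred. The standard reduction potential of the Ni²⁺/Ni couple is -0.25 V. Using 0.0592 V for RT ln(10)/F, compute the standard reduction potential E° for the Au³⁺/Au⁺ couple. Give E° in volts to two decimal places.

E°cell = (0.0592/n)·log K = (0.0592/2)(55.7) = +1.649 V.
Since Au³⁺/Au⁺ is the cathode and Ni²⁺/Ni the anode, E°cell = E°(Au³⁺/Au⁺) − E°(Ni²⁺/Ni).
So E°(Au³⁺/Au⁺) = E°cell + E°(Ni²⁺/Ni) = +1.649 + (-0.25) = +1.40 V.

+1.40 V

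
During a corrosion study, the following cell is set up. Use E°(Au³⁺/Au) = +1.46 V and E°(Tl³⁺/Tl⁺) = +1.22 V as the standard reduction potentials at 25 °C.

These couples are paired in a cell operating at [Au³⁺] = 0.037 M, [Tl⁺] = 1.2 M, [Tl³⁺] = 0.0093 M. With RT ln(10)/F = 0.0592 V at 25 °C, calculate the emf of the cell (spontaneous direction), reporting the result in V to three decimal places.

+0.274 V

Au³⁺/Au is the cathode (higher E°), Tl³⁺/Tl⁺ the anode: E°cell = +1.46 − (+1.22) = +0.24 V, n = 6.
Overall: 2 Au³⁺(aq) + 3 Tl⁺(aq) → 2 Au(s) + 3 Tl³⁺(aq)
Q = [Tl³⁺]^3 / ([Au³⁺]^2·[Tl⁺]^3); log Q = -3.468.
E = E° − (0.0592/n) log Q = +0.24 − (0.0592/6)(-3.468) = +0.274 V.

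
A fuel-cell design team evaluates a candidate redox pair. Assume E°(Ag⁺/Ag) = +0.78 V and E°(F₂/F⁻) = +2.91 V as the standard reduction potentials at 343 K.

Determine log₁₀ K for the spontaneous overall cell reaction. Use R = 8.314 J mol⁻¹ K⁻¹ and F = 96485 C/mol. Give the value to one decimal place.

62.6

Cathode: F₂/F⁻; anode: Ag⁺/Ag. E°cell = (+2.91) − (+0.78) = +2.13 V, with n = 2.
ΔG° = −nFE° = −RT ln K, so ln K = nFE°/(RT) = (2)(96485)(+2.13) / ((8.314)(343)) = 144.134.
log₁₀ K = 144.134 / ln 10 = 62.6.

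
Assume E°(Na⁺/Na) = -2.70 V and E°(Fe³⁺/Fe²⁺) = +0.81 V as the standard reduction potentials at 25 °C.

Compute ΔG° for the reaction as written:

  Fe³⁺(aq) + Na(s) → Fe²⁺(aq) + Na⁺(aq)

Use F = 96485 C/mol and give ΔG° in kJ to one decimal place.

-338.7 kJ

As written, Fe³⁺/Fe²⁺ is reduced (cathode) and Na⁺/Na is oxidised (anode), so E°cell = (+0.81) − (-2.70) = +3.51 V.
Balancing electrons gives n = 1.
ΔG° = −nFE° = −(1)(96485)(+3.51) = -338,662 J = -338.7 kJ.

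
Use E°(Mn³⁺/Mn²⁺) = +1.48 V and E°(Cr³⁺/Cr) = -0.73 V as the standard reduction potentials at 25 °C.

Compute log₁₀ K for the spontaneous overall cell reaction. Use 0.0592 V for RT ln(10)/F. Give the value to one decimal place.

112.0

Cathode: Mn³⁺/Mn²⁺; anode: Cr³⁺/Cr. E°cell = +2.21 V, n = 3.
log K = nE°cell / 0.0592 = (3)(+2.21) / 0.0592 = 112.0.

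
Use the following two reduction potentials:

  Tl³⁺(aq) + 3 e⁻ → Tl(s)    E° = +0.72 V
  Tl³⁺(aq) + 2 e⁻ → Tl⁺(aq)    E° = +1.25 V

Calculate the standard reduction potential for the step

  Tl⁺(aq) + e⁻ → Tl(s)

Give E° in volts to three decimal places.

-0.340 V

Sequential free energies add, so n₃E°₃ = n₁E°₁ + n₂E°₂.
With n₃ = 3, and the known step contributing 2×(+1.25) V, the unknown satisfies 1·E° = 3×(+0.72) − 2×(+1.25) = -0.340.
E° = -0.340 / 1 = -0.340 V.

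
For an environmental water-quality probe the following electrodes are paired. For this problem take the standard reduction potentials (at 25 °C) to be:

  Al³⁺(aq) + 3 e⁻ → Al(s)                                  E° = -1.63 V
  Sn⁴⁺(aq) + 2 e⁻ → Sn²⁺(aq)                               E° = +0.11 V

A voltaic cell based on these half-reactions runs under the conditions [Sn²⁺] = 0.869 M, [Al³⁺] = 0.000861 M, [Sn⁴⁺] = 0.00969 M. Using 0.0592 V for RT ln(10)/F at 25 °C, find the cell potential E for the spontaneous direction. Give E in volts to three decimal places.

Sn⁴⁺/Sn²⁺ is the cathode (higher E°), Al³⁺/Al the anode: E°cell = +0.11 − (-1.63) = +1.74 V, n = 6.
Overall: 3 Sn⁴⁺(aq) + 2 Al(s) → 3 Sn²⁺(aq) + 2 Al³⁺(aq)
Q = [Sn²⁺]^3·[Al³⁺]^2 / ([Sn⁴⁺]^3); log Q = -0.272.
E = E° − (0.0592/n) log Q = +1.74 − (0.0592/6)(-0.272) = +1.743 V.

+1.743 V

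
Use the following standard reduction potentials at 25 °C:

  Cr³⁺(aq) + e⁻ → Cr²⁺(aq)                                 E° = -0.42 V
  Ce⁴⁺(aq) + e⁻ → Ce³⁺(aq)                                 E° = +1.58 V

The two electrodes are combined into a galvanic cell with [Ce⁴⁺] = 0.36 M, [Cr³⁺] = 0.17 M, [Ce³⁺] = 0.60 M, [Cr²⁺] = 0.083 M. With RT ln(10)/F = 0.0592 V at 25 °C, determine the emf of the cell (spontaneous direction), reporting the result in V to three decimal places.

Ce⁴⁺/Ce³⁺ is the cathode (higher E°), Cr³⁺/Cr²⁺ the anode: E°cell = +1.58 − (-0.42) = +2.00 V, n = 1.
Overall: Ce⁴⁺(aq) + Cr²⁺(aq) → Ce³⁺(aq) + Cr³⁺(aq)
Q = [Ce³⁺]·[Cr³⁺] / ([Ce⁴⁺]·[Cr²⁺]); log Q = 0.533.
E = E° − (0.0592/n) log Q = +2.00 − (0.0592/1)(0.533) = +1.968 V.

+1.968 V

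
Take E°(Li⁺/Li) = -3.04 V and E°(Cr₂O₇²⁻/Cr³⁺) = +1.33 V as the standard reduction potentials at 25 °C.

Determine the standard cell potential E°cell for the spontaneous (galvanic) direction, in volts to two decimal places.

+4.37 V

The Cr₂O₇²⁻/Cr³⁺ couple has the higher reduction potential, so it is the cathode; Li⁺/Li is oxidised at the anode.
E°cell = E°(cathode) − E°(anode) = (+1.33) − (-3.04) = +4.37 V.
Since E°cell > 0, the reaction is spontaneous under standard conditions.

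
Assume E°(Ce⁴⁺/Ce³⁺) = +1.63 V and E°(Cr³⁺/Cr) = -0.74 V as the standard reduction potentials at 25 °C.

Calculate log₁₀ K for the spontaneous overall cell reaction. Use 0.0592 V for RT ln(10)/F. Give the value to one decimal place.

120.1

Cathode: Ce⁴⁺/Ce³⁺; anode: Cr³⁺/Cr. E°cell = +2.37 V, n = 3.
log K = nE°cell / 0.0592 = (3)(+2.37) / 0.0592 = 120.1.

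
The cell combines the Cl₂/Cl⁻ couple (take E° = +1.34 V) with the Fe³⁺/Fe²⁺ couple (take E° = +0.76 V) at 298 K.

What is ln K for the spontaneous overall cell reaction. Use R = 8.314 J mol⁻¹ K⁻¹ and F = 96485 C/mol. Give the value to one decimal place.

45.2

Cathode: Cl₂/Cl⁻; anode: Fe³⁺/Fe²⁺. E°cell = (+1.34) − (+0.76) = +0.58 V, with n = 2.
ΔG° = −nFE° = −RT ln K, so ln K = nFE°/(RT) = (2)(96485)(+0.58) / ((8.314)(298)) = 45.174.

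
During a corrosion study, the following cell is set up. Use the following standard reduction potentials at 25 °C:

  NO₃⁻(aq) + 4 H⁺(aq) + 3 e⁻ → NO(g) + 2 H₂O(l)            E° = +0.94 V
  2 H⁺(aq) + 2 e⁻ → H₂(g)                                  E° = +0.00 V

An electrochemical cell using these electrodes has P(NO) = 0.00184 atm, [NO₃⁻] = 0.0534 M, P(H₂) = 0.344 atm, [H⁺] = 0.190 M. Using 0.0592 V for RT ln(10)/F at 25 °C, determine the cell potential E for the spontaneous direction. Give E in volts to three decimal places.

+0.941 V

NO₃⁻/NO is the cathode (higher E°), H⁺/H₂ the anode: E°cell = +0.94 − (+0.00) = +0.94 V, n = 6.
Overall: 2 NO₃⁻(aq) + 2 H⁺(aq) + 3 H₂(g) → 2 NO(g) + 4 H₂O(l)
Q = P(NO)^2 / ([NO₃⁻]^2·[H⁺]^2·P(H₂)^3); log Q = -0.093.
E = E° − (0.0592/n) log Q = +0.94 − (0.0592/6)(-0.093) = +0.941 V.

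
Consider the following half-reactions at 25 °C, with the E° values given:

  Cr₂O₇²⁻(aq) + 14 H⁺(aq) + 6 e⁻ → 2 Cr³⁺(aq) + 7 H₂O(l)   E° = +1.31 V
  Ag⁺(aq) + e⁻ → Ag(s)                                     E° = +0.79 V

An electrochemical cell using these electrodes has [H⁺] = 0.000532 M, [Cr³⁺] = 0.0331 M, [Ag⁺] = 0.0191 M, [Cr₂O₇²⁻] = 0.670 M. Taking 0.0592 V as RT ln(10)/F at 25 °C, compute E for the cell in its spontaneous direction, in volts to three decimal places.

Cr₂O₇²⁻/Cr³⁺ is the cathode (higher E°), Ag⁺/Ag the anode: E°cell = +1.31 − (+0.79) = +0.52 V, n = 6.
Overall: Cr₂O₇²⁻(aq) + 14 H⁺(aq) + 6 Ag(s) → 2 Cr³⁺(aq) + 7 H₂O(l) + 6 Ag⁺(aq)
Q = [Cr³⁺]^2·[Ag⁺]^6 / ([Cr₂O₇²⁻]·[H⁺]^14); log Q = 32.737.
E = E° − (0.0592/n) log Q = +0.52 − (0.0592/6)(32.737) = +0.197 V.

+0.197 V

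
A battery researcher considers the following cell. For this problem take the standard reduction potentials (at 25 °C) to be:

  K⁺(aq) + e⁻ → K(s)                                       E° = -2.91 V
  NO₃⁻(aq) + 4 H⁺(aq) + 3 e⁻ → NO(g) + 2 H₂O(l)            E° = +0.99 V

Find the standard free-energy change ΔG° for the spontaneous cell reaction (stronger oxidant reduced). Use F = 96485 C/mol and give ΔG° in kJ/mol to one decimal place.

-1128.9 kJ/mol

NO₃⁻/NO (E° = +0.99 V) is the cathode; K⁺/K (E° = -2.91 V) is the anode, so E°cell = +3.90 V.
Balancing electrons gives n = 3 (lcm of 3 and 1).
ΔG° = −nFE° = −(3)(96485)(+3.90) = -1,128,874 J = -1128.9 kJ/mol.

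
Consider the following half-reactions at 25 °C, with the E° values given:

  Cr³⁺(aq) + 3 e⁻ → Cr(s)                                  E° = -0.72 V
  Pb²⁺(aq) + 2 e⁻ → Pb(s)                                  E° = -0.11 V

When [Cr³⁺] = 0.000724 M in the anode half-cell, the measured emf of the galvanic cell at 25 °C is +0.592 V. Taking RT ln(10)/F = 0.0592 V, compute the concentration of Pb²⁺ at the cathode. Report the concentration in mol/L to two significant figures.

Pb²⁺/Pb is the cathode, Cr³⁺/Cr the anode: E°cell = +0.61 V, n = 6.
Overall reaction: 3 Pb²⁺(aq) + 2 Cr(s) → 3 Pb(s) + 2 Cr³⁺(aq); Q = [Cr³⁺]^2/[Pb²⁺]^3.
From E = E° − (0.0592/n) log Q: log Q = (E° − E)·n/0.0592 = (+0.61 − (+0.592))·6/0.0592 = 1.8243.
So 3·log[Pb²⁺] = 2·log(0.000724) − log Q = -6.2805 − (1.8243) = -8.1048; log[Pb²⁺] = -8.1048 / 3 = -2.7016; [Pb²⁺] = 10^(-2.7016) ≈ 0.0020 M.

0.0020 M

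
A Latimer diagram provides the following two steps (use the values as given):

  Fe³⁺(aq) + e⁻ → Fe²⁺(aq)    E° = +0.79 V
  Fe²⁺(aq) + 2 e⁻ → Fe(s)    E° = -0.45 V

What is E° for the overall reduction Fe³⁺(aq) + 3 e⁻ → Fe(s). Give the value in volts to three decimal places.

Since ΔG° = −nFE° is additive over sequential reductions, n₃E°₃ = n₁E°₁ + n₂E°₂.
E°₃ = (1×+0.79 + 2×-0.45) / 3 = (-0.110) / 3 = -0.037 V.

-0.037 V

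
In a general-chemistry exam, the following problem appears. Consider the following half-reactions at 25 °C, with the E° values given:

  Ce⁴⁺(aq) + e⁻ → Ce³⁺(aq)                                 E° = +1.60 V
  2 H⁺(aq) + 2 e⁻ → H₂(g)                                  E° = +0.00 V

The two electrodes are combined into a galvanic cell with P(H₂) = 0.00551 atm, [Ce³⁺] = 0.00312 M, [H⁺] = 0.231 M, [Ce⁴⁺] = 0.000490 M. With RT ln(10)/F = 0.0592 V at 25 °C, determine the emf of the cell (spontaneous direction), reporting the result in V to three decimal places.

+1.523 V

Ce⁴⁺/Ce³⁺ is the cathode (higher E°), H⁺/H₂ the anode: E°cell = +1.60 − (+0.00) = +1.60 V, n = 2.
Overall: 2 Ce⁴⁺(aq) + H₂(g) → 2 Ce³⁺(aq) + 2 H⁺(aq)
Q = [Ce³⁺]^2·[H⁺]^2 / ([Ce⁴⁺]^2·P(H₂)); log Q = 2.594.
E = E° − (0.0592/n) log Q = +1.60 − (0.0592/2)(2.594) = +1.523 V.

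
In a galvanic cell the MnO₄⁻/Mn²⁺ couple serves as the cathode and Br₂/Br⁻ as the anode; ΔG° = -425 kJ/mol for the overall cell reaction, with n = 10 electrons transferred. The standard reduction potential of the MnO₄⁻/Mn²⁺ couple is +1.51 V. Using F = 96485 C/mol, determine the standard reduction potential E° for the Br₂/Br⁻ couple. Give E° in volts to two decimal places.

+1.07 V

E°cell = −ΔG°/(nF) = −(-425×10³)/((10)(96485)) = +0.440 V.
Since MnO₄⁻/Mn²⁺ is the cathode and Br₂/Br⁻ the anode, E°cell = E°(MnO₄⁻/Mn²⁺) − E°(Br₂/Br⁻).
So E°(Br₂/Br⁻) = E°(MnO₄⁻/Mn²⁺) − E°cell = (+1.51) − (+0.440) = +1.07 V.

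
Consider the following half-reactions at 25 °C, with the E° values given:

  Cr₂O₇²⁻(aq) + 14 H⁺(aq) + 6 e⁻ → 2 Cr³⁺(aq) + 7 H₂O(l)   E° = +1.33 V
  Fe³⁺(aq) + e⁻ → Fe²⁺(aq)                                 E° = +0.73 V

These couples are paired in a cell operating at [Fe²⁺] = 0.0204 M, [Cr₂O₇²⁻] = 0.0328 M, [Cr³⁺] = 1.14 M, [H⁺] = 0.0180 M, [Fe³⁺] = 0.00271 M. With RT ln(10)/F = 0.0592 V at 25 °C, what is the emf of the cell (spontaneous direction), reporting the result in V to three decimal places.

Cr₂O₇²⁻/Cr³⁺ is the cathode (higher E°), Fe³⁺/Fe²⁺ the anode: E°cell = +1.33 − (+0.73) = +0.60 V, n = 6.
Overall: Cr₂O₇²⁻(aq) + 14 H⁺(aq) + 6 Fe²⁺(aq) → 2 Cr³⁺(aq) + 7 H₂O(l) + 6 Fe³⁺(aq)
Q = [Cr³⁺]^2·[Fe³⁺]^6 / ([Cr₂O₇²⁻]·[H⁺]^14·[Fe²⁺]^6); log Q = 20.764.
E = E° − (0.0592/n) log Q = +0.60 − (0.0592/6)(20.764) = +0.395 V.

+0.395 V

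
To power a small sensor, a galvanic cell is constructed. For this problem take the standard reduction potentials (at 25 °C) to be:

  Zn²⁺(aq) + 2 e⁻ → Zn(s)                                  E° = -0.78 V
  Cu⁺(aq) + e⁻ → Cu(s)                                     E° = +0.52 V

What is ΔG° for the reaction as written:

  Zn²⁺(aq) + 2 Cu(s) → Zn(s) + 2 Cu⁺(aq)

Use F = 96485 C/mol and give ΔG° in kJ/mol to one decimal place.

As written, Zn²⁺/Zn is reduced (cathode) and Cu⁺/Cu is oxidised (anode), so E°cell = (-0.78) − (+0.52) = -1.30 V.
Balancing electrons gives n = 2.
ΔG° = −nFE° = −(2)(96485)(-1.30) = 250,861 J = +250.9 kJ/mol.

+250.9 kJ/mol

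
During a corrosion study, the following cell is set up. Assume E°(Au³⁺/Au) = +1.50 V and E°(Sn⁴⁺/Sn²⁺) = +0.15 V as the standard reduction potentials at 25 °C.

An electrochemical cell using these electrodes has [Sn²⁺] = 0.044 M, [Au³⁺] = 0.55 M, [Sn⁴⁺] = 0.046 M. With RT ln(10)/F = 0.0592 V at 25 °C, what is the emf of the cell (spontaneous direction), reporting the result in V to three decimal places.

+1.344 V

Au³⁺/Au is the cathode (higher E°), Sn⁴⁺/Sn²⁺ the anode: E°cell = +1.50 − (+0.15) = +1.35 V, n = 6.
Overall: 2 Au³⁺(aq) + 3 Sn²⁺(aq) → 2 Au(s) + 3 Sn⁴⁺(aq)
Q = [Sn⁴⁺]^3 / ([Au³⁺]^2·[Sn²⁺]^3); log Q = 0.577.
E = E° − (0.0592/n) log Q = +1.35 − (0.0592/6)(0.577) = +1.344 V.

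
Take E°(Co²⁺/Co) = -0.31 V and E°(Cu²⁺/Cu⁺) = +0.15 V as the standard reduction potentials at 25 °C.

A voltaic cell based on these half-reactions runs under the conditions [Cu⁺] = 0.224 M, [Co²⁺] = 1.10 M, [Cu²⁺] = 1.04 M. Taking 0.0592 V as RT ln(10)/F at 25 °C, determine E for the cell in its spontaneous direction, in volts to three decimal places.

+0.498 V

Cu²⁺/Cu⁺ is the cathode (higher E°), Co²⁺/Co the anode: E°cell = +0.15 − (-0.31) = +0.46 V, n = 2.
Overall: 2 Cu²⁺(aq) + Co(s) → 2 Cu⁺(aq) + Co²⁺(aq)
Q = [Cu⁺]^2·[Co²⁺] / ([Cu²⁺]^2); log Q = -1.292.
E = E° − (0.0592/n) log Q = +0.46 − (0.0592/2)(-1.292) = +0.498 V.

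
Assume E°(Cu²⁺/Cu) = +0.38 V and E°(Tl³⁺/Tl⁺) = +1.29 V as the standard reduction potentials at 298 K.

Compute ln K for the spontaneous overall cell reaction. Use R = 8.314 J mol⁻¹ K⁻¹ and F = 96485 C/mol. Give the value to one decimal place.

70.9

Cathode: Tl³⁺/Tl⁺; anode: Cu²⁺/Cu. E°cell = (+1.29) − (+0.38) = +0.91 V, with n = 2.
ΔG° = −nFE° = −RT ln K, so ln K = nFE°/(RT) = (2)(96485)(+0.91) / ((8.314)(298)) = 70.877.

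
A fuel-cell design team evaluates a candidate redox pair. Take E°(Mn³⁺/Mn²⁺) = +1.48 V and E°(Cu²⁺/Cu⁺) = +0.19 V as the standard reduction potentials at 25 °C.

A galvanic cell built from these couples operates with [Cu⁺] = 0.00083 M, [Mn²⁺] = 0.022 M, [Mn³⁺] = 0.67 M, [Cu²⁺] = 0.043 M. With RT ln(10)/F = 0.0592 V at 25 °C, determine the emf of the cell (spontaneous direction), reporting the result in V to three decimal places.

+1.276 V

Mn³⁺/Mn²⁺ is the cathode (higher E°), Cu²⁺/Cu⁺ the anode: E°cell = +1.48 − (+0.19) = +1.29 V, n = 1.
Overall: Mn³⁺(aq) + Cu⁺(aq) → Mn²⁺(aq) + Cu²⁺(aq)
Q = [Mn²⁺]·[Cu²⁺] / ([Mn³⁺]·[Cu⁺]); log Q = 0.231.
E = E° − (0.0592/n) log Q = +1.29 − (0.0592/1)(0.231) = +1.276 V.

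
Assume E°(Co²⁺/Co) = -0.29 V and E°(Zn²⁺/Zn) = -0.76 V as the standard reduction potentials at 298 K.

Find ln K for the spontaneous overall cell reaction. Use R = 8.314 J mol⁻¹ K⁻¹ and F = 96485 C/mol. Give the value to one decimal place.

Cathode: Co²⁺/Co; anode: Zn²⁺/Zn. E°cell = (-0.29) − (-0.76) = +0.47 V, with n = 2.
ΔG° = −nFE° = −RT ln K, so ln K = nFE°/(RT) = (2)(96485)(+0.47) / ((8.314)(298)) = 36.607.

36.6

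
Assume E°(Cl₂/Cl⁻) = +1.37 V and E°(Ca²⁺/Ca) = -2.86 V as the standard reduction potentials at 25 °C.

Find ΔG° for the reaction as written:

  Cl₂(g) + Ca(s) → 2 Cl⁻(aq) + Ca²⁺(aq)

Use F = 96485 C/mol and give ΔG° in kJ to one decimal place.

-816.3 kJ

As written, Cl₂/Cl⁻ is reduced (cathode) and Ca²⁺/Ca is oxidised (anode), so E°cell = (+1.37) − (-2.86) = +4.23 V.
Balancing electrons gives n = 2.
ΔG° = −nFE° = −(2)(96485)(+4.23) = -816,263 J = -816.3 kJ.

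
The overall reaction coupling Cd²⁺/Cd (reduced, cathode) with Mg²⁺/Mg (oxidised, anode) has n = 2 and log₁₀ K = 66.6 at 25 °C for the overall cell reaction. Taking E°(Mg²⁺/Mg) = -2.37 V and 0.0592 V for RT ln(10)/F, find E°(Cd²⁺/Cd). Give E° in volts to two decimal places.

E°cell = (0.0592/n)·log K = (0.0592/2)(66.6) = +1.971 V.
Since Cd²⁺/Cd is the cathode and Mg²⁺/Mg the anode, E°cell = E°(Cd²⁺/Cd) − E°(Mg²⁺/Mg).
So E°(Cd²⁺/Cd) = E°cell + E°(Mg²⁺/Mg) = +1.971 + (-2.37) = -0.40 V.

-0.40 V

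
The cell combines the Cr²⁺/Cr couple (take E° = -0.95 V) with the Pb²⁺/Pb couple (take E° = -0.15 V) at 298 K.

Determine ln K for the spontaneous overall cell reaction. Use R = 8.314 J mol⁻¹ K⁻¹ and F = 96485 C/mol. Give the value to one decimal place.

62.3

Cathode: Pb²⁺/Pb; anode: Cr²⁺/Cr. E°cell = (-0.15) − (-0.95) = +0.80 V, with n = 2.
ΔG° = −nFE° = −RT ln K, so ln K = nFE°/(RT) = (2)(96485)(+0.80) / ((8.314)(298)) = 62.309.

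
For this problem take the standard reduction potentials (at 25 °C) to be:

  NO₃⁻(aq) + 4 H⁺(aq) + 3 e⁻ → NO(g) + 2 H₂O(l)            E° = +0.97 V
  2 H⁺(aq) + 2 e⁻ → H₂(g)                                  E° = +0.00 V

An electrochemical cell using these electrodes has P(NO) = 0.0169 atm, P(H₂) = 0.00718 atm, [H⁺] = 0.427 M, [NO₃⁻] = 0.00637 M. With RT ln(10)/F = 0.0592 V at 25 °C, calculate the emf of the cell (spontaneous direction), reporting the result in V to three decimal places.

+0.891 V

NO₃⁻/NO is the cathode (higher E°), H⁺/H₂ the anode: E°cell = +0.97 − (+0.00) = +0.97 V, n = 6.
Overall: 2 NO₃⁻(aq) + 2 H⁺(aq) + 3 H₂(g) → 2 NO(g) + 4 H₂O(l)
Q = P(NO)^2 / ([NO₃⁻]^2·[H⁺]^2·P(H₂)^3); log Q = 8.018.
E = E° − (0.0592/n) log Q = +0.97 − (0.0592/6)(8.018) = +0.891 V.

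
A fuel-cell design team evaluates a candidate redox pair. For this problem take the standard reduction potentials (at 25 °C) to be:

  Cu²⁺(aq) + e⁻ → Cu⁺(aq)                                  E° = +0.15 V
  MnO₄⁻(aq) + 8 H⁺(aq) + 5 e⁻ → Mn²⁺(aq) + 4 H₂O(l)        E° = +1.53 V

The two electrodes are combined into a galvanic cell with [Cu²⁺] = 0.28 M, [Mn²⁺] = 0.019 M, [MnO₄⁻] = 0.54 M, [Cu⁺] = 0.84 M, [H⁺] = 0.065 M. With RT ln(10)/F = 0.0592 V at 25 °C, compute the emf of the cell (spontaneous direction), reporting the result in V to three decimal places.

MnO₄⁻/Mn²⁺ is the cathode (higher E°), Cu²⁺/Cu⁺ the anode: E°cell = +1.53 − (+0.15) = +1.38 V, n = 5.
Overall: MnO₄⁻(aq) + 8 H⁺(aq) + 5 Cu⁺(aq) → Mn²⁺(aq) + 4 H₂O(l) + 5 Cu²⁺(aq)
Q = [Mn²⁺]·[Cu²⁺]^5 / ([MnO₄⁻]·[H⁺]^8·[Cu⁺]^5); log Q = 5.657.
E = E° − (0.0592/n) log Q = +1.38 − (0.0592/5)(5.657) = +1.313 V.

+1.313 V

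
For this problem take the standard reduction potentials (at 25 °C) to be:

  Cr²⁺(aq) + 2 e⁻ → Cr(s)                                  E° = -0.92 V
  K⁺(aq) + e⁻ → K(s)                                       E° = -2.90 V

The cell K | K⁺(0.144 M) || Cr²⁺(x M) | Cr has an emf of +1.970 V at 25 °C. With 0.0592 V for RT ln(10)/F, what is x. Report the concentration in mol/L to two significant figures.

0.0095 M

Cr²⁺/Cr is the cathode, K⁺/K the anode: E°cell = +1.98 V, n = 2.
Overall reaction: Cr²⁺(aq) + 2 K(s) → Cr(s) + 2 K⁺(aq); Q = [K⁺]^2/[Cr²⁺]^1.
From E = E° − (0.0592/n) log Q: log Q = (E° − E)·n/0.0592 = (+1.98 − (+1.970))·2/0.0592 = 0.3378.
So 1·log[Cr²⁺] = 2·log(0.144) − log Q = -1.6833 − (0.3378) = -2.0211; [Cr²⁺] = 10^(-2.0211) ≈ 0.0095 M.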